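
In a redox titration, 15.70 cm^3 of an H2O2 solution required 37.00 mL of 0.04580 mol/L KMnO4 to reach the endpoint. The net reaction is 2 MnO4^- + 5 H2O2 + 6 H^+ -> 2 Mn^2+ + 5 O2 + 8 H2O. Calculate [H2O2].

n(KMnO4) = 0.04580 x 0.03700 = 0.001695 mol.
From the balanced equation, 2 mol KMnO4 reacts with 5 mol H2O2, so n(H2O2) = 0.001695 x 5/2 = 0.004237 mol.
[H2O2] = 0.004237 / 0.01570 L = 0.270 M.

0.270 M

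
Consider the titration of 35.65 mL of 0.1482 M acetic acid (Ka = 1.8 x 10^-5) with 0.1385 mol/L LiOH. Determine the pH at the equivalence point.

8.80

n(CH3COOH) = 0.1482 x 0.03565 = 0.005283 mol; V(LiOH) at equivalence = 0.005283/0.1385 = 0.03815 L.
At equivalence all the acid is converted to CH3COO-; total volume = 0.03565 + 0.03815 = 0.07380 L, so [CH3COO-] = 0.005283/0.07380 = 0.07159 M.
Kb = Kw/Ka = 1.0e-14 / 1.8 x 10^-5 = 5.56e-10.
[OH^-] = sqrt(Kb x [CH3COO-]) = sqrt(5.56e-10 x 0.07159) = 6.31e-6 M.
pOH = 5.20, so pH = 14.00 - 5.20 = 8.80.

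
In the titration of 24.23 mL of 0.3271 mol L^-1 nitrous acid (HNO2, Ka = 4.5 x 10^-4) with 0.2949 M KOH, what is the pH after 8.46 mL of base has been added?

3.01

Initial n(HNO2) = 0.3271 x 0.02423 = 0.007926 mol.
n(KOH) added = 0.2949 x 0.008460 = 0.002495 mol, converting that many moles of HNO2 to NO2-.
Remaining n(HNO2) = 0.005431 mol; n(NO2-) = 0.002495 mol.
By Henderson-Hasselbalch, pH = pKa + log([A^-]/[HA]) = 3.35 + log(0.002495/0.005431) = 3.35 + (-0.34) = 3.01.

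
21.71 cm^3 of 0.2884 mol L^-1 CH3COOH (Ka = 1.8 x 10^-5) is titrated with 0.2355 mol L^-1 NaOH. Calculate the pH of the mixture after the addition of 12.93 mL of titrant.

Initial n(CH3COOH) = 0.2884 x 0.02171 = 0.006261 mol.
n(NaOH) added = 0.2355 x 0.01293 = 0.003045 mol, converting that many moles of CH3COOH to CH3COO-.
Remaining n(CH3COOH) = 0.003216 mol; n(CH3COO-) = 0.003045 mol.
By Henderson-Hasselbalch, pH = pKa + log([A^-]/[HA]) = 4.74 + log(0.003045/0.003216) = 4.74 + (-0.02) = 4.72.

4.72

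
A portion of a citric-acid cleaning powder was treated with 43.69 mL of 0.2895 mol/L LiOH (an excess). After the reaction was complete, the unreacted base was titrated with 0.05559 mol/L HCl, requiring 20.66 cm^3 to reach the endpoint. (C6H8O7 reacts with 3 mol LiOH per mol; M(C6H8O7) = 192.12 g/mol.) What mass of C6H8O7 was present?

0.736 g

Total n(LiOH) added = 0.2895 x 0.04369 = 0.01265 mol.
n(HCl) used = 0.05559 x 0.02066 = 0.001148 mol, which equals the excess n(LiOH).
So n(LiOH) consumed by the sample = 0.01265 - 0.001148 = 0.01150 mol.
n(C6H8O7) = 0.01150 / 3 = 0.003833 mol.
mass = 0.003833 mol x 192.12 g/mol = 0.736 g.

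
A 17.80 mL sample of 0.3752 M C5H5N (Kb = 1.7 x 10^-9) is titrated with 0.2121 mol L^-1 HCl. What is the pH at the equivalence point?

3.05

n(C5H5N) = 0.3752 x 0.01780 = 0.006679 mol; V(HCl) at equivalence = 0.006679/0.2121 = 0.03149 L.
At equivalence the base is fully converted to C5H5NH+; total volume = 0.04929 L, so [C5H5NH+] = 0.006679/0.04929 = 0.1355 M.
Ka(C5H5NH+) = Kw/Kb = 1.0e-14 / 1.7 x 10^-9 = 5.88e-6.
[H^+] = sqrt(Ka x [C5H5NH+]) = sqrt(5.88e-6 x 0.1355) = 0.000893 M.
pH = -log(0.000893) = 3.05.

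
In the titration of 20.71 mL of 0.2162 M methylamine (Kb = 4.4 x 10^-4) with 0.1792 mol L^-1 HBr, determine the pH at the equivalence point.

5.83

n(CH3NH2) = 0.2162 x 0.02071 = 0.004478 mol; V(HBr) at equivalence = 0.004478/0.1792 = 0.02499 L.
At equivalence the base is fully converted to CH3NH3+; total volume = 0.04570 L, so [CH3NH3+] = 0.004478/0.04570 = 0.09798 M.
Ka(CH3NH3+) = Kw/Kb = 1.0e-14 / 4.4 x 10^-4 = 2.27e-11.
[H^+] = sqrt(Ka x [CH3NH3+]) = sqrt(2.27e-11 x 0.09798) = 1.49e-6 M.
pH = -log(1.49e-6) = 5.83.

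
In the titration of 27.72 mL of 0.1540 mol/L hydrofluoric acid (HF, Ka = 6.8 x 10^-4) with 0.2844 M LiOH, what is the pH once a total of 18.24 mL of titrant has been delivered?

n(acid) = 0.1540 x 0.02772 = 0.004269 mol; n(LiOH) added = 0.2844 x 0.01824 = 0.005187 mol.
Base is in excess by 0.005187 - 0.004269 = 0.0009186 mol in a total volume of 0.04596 L.
[OH^-] = 0.0009186/0.04596 = 0.01999 M, so pOH = 1.70 and pH = 14.00 - 1.70 = 12.30.

12.30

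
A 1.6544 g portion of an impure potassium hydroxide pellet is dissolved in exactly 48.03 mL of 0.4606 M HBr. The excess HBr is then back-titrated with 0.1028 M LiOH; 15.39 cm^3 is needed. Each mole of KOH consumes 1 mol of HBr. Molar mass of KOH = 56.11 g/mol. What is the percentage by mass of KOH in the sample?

69.7%

Total n(HBr) added = 0.4606 x 0.04803 = 0.02212 mol.
n(LiOH) used = 0.1028 x 0.01539 = 0.001582 mol, which equals the excess n(HBr).
So n(HBr) consumed by the sample = 0.02212 - 0.001582 = 0.02054 mol.
n(KOH) = 0.02054 / 1 = 0.02054 mol.
mass KOH = 0.02054 x 56.11 = 1.153 g, so %KOH = 1.153/1.6544 x 100 = 69.7%.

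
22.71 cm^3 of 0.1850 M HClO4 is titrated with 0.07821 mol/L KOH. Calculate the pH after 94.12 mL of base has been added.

12.43

n(acid) = 0.1850 x 0.02271 = 0.004201 mol; n(KOH) added = 0.07821 x 0.09412 = 0.007361 mol.
Base is in excess by 0.007361 - 0.004201 = 0.003160 mol in a total volume of 0.1168 L.
[OH^-] = 0.003160/0.1168 = 0.02705 M, so pOH = 1.57 and pH = 14.00 - 1.57 = 12.43.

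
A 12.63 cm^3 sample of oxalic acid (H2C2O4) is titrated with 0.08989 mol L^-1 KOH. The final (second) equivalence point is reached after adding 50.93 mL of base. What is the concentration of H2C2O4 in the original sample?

n(KOH) = 0.08989 x 0.05093 = 0.004578 mol.
At the final (second) equivalence point, 2 mol OH^- react per mol H2C2O4, so n(H2C2O4) = 0.004578 / 2 = 0.002289 mol.
[H2C2O4] = 0.002289 / 0.01263 L = 0.181 M.

0.181 M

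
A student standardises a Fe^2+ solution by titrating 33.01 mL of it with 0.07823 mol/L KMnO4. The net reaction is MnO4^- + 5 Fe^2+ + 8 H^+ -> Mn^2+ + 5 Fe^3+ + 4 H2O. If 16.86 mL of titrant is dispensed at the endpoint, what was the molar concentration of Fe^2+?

n(KMnO4) = 0.07823 x 0.01686 = 0.001319 mol.
From the balanced equation, 1 mol KMnO4 reacts with 5 mol Fe^2+, so n(Fe^2+) = 0.001319 x 5/1 = 0.006595 mol.
[Fe^2+] = 0.006595 / 0.03301 L = 0.200 M.

0.200 M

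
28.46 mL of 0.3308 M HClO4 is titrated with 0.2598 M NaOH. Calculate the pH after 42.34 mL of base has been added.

n(acid) = 0.3308 x 0.02846 = 0.009415 mol; n(NaOH) added = 0.2598 x 0.04234 = 0.01100 mol.
Base is in excess by 0.01100 - 0.009415 = 0.001585 mol in a total volume of 0.07080 L.
[OH^-] = 0.001585/0.07080 = 0.02239 M, so pOH = 1.65 and pH = 14.00 - 1.65 = 12.35.

12.35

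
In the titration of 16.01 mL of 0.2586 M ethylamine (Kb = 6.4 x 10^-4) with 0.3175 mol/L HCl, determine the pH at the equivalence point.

n(C2H5NH2) = 0.2586 x 0.01601 = 0.004140 mol; V(HCl) at equivalence = 0.004140/0.3175 = 0.01304 L.
At equivalence the base is fully converted to C2H5NH3+; total volume = 0.02905 L, so [C2H5NH3+] = 0.004140/0.02905 = 0.1425 M.
Ka(C2H5NH3+) = Kw/Kb = 1.0e-14 / 6.4 x 10^-4 = 1.56e-11.
[H^+] = sqrt(Ka x [C2H5NH3+]) = sqrt(1.56e-11 x 0.1425) = 1.49e-6 M.
pH = -log(1.49e-6) = 5.83.

5.83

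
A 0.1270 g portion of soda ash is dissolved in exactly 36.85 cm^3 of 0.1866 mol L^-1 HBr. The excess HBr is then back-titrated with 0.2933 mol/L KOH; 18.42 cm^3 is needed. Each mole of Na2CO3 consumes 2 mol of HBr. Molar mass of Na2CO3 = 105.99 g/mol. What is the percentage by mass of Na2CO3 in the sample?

61.5%

Total n(HBr) added = 0.1866 x 0.03685 = 0.006876 mol.
n(KOH) used = 0.2933 x 0.01842 = 0.005403 mol, which equals the excess n(HBr).
So n(HBr) consumed by the sample = 0.006876 - 0.005403 = 0.001474 mol.
n(Na2CO3) = 0.001474 / 2 = 0.0007368 mol.
mass Na2CO3 = 0.0007368 x 105.99 = 0.07809 g, so %Na2CO3 = 0.07809/0.1270 x 100 = 61.5%.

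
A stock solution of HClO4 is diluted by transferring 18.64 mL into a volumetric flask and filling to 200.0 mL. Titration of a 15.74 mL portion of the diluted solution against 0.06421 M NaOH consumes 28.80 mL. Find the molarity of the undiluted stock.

1.26 M

n(NaOH) = 0.06421 x 0.02880 = 0.001849 mol.
n(HClO4) in the aliquot = 0.001849 mol.
[diluted HClO4] = 0.001849 / 0.01574 = 0.1175 M.
Dilution factor = 200.0/18.64 = 10.73, so [stock] = 0.1175 x 10.73 = 1.26 M.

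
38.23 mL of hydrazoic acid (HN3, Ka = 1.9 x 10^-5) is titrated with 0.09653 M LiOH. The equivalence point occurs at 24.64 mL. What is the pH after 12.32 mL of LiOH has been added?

12.32 mL is exactly half the equivalence volume (24.64/2), i.e. the half-equivalence point.
There, n(HA) = n(A^-), so pH = pKa = -log(1.9 x 10^-5) = 4.72.

4.72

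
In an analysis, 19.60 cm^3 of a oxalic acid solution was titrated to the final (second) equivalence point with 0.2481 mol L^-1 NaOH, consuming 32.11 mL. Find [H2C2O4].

n(NaOH) = 0.2481 x 0.03211 = 0.007966 mol.
At the final (second) equivalence point, 2 mol OH^- react per mol H2C2O4, so n(H2C2O4) = 0.007966 / 2 = 0.003983 mol.
[H2C2O4] = 0.003983 / 0.01960 L = 0.203 M.

0.203 M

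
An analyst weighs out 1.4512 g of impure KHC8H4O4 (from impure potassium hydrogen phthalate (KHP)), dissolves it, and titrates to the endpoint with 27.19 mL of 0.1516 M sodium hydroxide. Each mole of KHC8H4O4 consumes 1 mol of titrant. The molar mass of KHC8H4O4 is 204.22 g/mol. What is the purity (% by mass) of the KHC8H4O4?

n(NaOH) = 0.1516 x 0.02719 = 0.004122 mol.
n(KHC8H4O4) = 0.004122 / 1 = 0.004122 mol.
mass of KHC8H4O4 = 0.004122 x 204.22 = 0.8418 g.
% purity = 0.8418 / 1.4512 x 100 = 58.0%.

58.0%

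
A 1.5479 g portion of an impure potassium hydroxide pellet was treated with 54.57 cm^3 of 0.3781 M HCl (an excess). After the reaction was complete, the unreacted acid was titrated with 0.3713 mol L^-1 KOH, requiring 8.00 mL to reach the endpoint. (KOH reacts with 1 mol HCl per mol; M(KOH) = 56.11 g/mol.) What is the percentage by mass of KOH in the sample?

Total n(HCl) added = 0.3781 x 0.05457 = 0.02063 mol.
n(KOH) used = 0.3713 x 0.008000 = 0.002970 mol, which equals the excess n(HCl).
So n(HCl) consumed by the sample = 0.02063 - 0.002970 = 0.01766 mol.
n(KOH) = 0.01766 / 1 = 0.01766 mol.
mass KOH = 0.01766 x 56.11 = 0.9910 g, so %KOH = 0.9910/1.5479 x 100 = 64.0%.

64.0%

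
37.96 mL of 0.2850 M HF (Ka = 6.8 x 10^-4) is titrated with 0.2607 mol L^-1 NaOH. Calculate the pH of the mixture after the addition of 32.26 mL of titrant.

3.71

Initial n(HF) = 0.2850 x 0.03796 = 0.01082 mol.
n(NaOH) added = 0.2607 x 0.03226 = 0.008410 mol, converting that many moles of HF to F-.
Remaining n(HF) = 0.002408 mol; n(F-) = 0.008410 mol.
By Henderson-Hasselbalch, pH = pKa + log([A^-]/[HA]) = 3.17 + log(0.008410/0.002408) = 3.17 + (+0.54) = 3.71.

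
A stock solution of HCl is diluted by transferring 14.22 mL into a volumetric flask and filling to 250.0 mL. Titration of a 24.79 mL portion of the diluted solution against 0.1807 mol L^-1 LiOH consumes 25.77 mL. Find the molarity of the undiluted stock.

n(LiOH) = 0.1807 x 0.02577 = 0.004657 mol.
n(HCl) in the aliquot = 0.004657 mol.
[diluted HCl] = 0.004657 / 0.02479 = 0.1878 M.
Dilution factor = 250.0/14.22 = 17.58, so [stock] = 0.1878 x 17.58 = 3.30 M.

3.30 M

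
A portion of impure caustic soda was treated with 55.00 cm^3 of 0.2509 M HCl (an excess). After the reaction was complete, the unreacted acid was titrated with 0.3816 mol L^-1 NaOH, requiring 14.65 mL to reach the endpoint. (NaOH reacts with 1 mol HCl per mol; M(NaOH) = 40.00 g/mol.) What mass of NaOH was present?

Total n(HCl) added = 0.2509 x 0.05500 = 0.01380 mol.
n(NaOH) used = 0.3816 x 0.01465 = 0.005590 mol, which equals the excess n(HCl).
So n(HCl) consumed by the sample = 0.01380 - 0.005590 = 0.008209 mol.
n(NaOH) = 0.008209 / 1 = 0.008209 mol.
mass = 0.008209 mol x 40.00 g/mol = 0.328 g.

0.328 g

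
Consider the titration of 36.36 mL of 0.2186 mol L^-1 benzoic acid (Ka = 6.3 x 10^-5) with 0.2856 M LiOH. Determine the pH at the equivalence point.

n(C6H5COOH) = 0.2186 x 0.03636 = 0.007948 mol; V(LiOH) at equivalence = 0.007948/0.2856 = 0.02783 L.
At equivalence all the acid is converted to C6H5COO-; total volume = 0.03636 + 0.02783 = 0.06419 L, so [C6H5COO-] = 0.007948/0.06419 = 0.1238 M.
Kb = Kw/Ka = 1.0e-14 / 6.3 x 10^-5 = 1.59e-10.
[OH^-] = sqrt(Kb x [C6H5COO-]) = sqrt(1.59e-10 x 0.1238) = 4.43e-6 M.
pOH = 5.35, so pH = 14.00 - 5.35 = 8.65.

8.65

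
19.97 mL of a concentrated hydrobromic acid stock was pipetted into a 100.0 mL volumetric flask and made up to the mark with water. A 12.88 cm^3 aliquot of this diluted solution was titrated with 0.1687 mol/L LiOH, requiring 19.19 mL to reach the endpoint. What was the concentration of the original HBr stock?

1.26 M

n(LiOH) = 0.1687 x 0.01919 = 0.003237 mol.
n(HBr) in the aliquot = 0.003237 mol.
[diluted HBr] = 0.003237 / 0.01288 = 0.2513 M.
Dilution factor = 100.0/19.97 = 5.008, so [stock] = 0.2513 x 5.008 = 1.26 M.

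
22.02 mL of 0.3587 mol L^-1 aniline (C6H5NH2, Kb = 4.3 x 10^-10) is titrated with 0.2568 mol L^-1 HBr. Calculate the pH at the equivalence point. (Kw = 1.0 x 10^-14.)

n(C6H5NH2) = 0.3587 x 0.02202 = 0.007899 mol; V(HBr) at equivalence = 0.007899/0.2568 = 0.03076 L.
At equivalence the base is fully converted to C6H5NH3+; total volume = 0.05278 L, so [C6H5NH3+] = 0.007899/0.05278 = 0.1497 M.
Ka(C6H5NH3+) = Kw/Kb = 1.0e-14 / 4.3 x 10^-10 = 2.33e-5.
[H^+] = sqrt(Ka x [C6H5NH3+]) = sqrt(2.33e-5 x 0.1497) = 0.00187 M.
pH = -log(0.00187) = 2.73.

2.73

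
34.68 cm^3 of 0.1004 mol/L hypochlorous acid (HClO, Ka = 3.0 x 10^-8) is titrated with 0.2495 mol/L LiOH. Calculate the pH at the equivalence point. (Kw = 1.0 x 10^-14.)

10.19

n(HClO) = 0.1004 x 0.03468 = 0.003482 mol; V(LiOH) at equivalence = 0.003482/0.2495 = 0.01396 L.
At equivalence all the acid is converted to ClO-; total volume = 0.03468 + 0.01396 = 0.04864 L, so [ClO-] = 0.003482/0.04864 = 0.07159 M.
Kb = Kw/Ka = 1.0e-14 / 3.0 x 10^-8 = 3.33e-7.
[OH^-] = sqrt(Kb x [ClO-]) = sqrt(3.33e-7 x 0.07159) = 0.000154 M.
pOH = 3.81, so pH = 14.00 - 3.81 = 10.19.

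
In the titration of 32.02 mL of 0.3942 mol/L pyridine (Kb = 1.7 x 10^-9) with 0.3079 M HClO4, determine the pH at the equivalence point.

n(C5H5N) = 0.3942 x 0.03202 = 0.01262 mol; V(HClO4) at equivalence = 0.01262/0.3079 = 0.04099 L.
At equivalence the base is fully converted to C5H5NH+; total volume = 0.07301 L, so [C5H5NH+] = 0.01262/0.07301 = 0.1729 M.
Ka(C5H5NH+) = Kw/Kb = 1.0e-14 / 1.7 x 10^-9 = 5.88e-6.
[H^+] = sqrt(Ka x [C5H5NH+]) = sqrt(5.88e-6 x 0.1729) = 0.00101 M.
pH = -log(0.00101) = 3.00.

3.00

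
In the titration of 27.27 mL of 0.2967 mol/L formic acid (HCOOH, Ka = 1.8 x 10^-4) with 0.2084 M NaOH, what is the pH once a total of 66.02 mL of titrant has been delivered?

12.78

n(acid) = 0.2967 x 0.02727 = 0.008091 mol; n(NaOH) added = 0.2084 x 0.06602 = 0.01376 mol.
Base is in excess by 0.01376 - 0.008091 = 0.005668 mol in a total volume of 0.09329 L.
[OH^-] = 0.005668/0.09329 = 0.06075 M, so pOH = 1.22 and pH = 14.00 - 1.22 = 12.78.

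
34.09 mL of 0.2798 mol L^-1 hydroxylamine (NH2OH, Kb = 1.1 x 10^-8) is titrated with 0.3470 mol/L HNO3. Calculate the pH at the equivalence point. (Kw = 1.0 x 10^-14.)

3.43

n(NH2OH) = 0.2798 x 0.03409 = 0.009538 mol; V(HNO3) at equivalence = 0.009538/0.3470 = 0.02749 L.
At equivalence the base is fully converted to NH3OH+; total volume = 0.06158 L, so [NH3OH+] = 0.009538/0.06158 = 0.1549 M.
Ka(NH3OH+) = Kw/Kb = 1.0e-14 / 1.1 x 10^-8 = 9.09e-7.
[H^+] = sqrt(Ka x [NH3OH+]) = sqrt(9.09e-7 x 0.1549) = 0.000375 M.
pH = -log(0.000375) = 3.43.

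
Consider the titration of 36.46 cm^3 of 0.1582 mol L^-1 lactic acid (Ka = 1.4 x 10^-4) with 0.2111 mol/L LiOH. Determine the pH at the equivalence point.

8.41

n(HC3H5O3) = 0.1582 x 0.03646 = 0.005768 mol; V(LiOH) at equivalence = 0.005768/0.2111 = 0.02732 L.
At equivalence all the acid is converted to C3H5O3-; total volume = 0.03646 + 0.02732 = 0.06378 L, so [C3H5O3-] = 0.005768/0.06378 = 0.09043 M.
Kb = Kw/Ka = 1.0e-14 / 1.4 x 10^-4 = 7.14e-11.
[OH^-] = sqrt(Kb x [C3H5O3-]) = sqrt(7.14e-11 x 0.09043) = 2.54e-6 M.
pOH = 5.59, so pH = 14.00 - 5.59 = 8.41.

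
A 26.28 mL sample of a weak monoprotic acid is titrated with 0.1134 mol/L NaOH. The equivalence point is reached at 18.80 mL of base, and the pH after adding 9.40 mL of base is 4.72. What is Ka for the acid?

1.9 x 10^-5

9.40 mL is half of the equivalence volume, so this is the half-equivalence point where [HA] = [A^-].
At half-equivalence pH = pKa, so pKa = 4.72.
Ka = 10^(-4.72) = 1.9 x 10^-5.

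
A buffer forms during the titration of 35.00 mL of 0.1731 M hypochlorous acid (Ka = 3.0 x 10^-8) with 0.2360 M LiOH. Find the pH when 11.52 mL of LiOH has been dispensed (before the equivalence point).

Initial n(HClO) = 0.1731 x 0.03500 = 0.006059 mol.
n(LiOH) added = 0.2360 x 0.01152 = 0.002719 mol, converting that many moles of HClO to ClO-.
Remaining n(HClO) = 0.003340 mol; n(ClO-) = 0.002719 mol.
By Henderson-Hasselbalch, pH = pKa + log([A^-]/[HA]) = 7.52 + log(0.002719/0.003340) = 7.52 + (-0.09) = 7.43.

7.43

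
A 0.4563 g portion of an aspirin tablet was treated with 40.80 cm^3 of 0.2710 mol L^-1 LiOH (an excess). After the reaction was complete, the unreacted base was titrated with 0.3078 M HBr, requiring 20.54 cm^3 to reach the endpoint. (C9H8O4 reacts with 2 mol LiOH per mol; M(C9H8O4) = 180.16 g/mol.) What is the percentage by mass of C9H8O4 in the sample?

Total n(LiOH) added = 0.2710 x 0.04080 = 0.01106 mol.
n(HBr) used = 0.3078 x 0.02054 = 0.006322 mol, which equals the excess n(LiOH).
So n(LiOH) consumed by the sample = 0.01106 - 0.006322 = 0.004735 mol.
n(C9H8O4) = 0.004735 / 2 = 0.002367 mol.
mass C9H8O4 = 0.002367 x 180.16 = 0.4265 g, so %C9H8O4 = 0.4265/0.4563 x 100 = 93.5%.

93.5%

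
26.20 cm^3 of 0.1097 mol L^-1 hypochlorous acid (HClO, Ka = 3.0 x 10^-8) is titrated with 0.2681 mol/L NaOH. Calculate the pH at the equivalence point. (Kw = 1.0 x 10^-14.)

10.21

n(HClO) = 0.1097 x 0.02620 = 0.002874 mol; V(NaOH) at equivalence = 0.002874/0.2681 = 0.01072 L.
At equivalence all the acid is converted to ClO-; total volume = 0.02620 + 0.01072 = 0.03692 L, so [ClO-] = 0.002874/0.03692 = 0.07785 M.
Kb = Kw/Ka = 1.0e-14 / 3.0 x 10^-8 = 3.33e-7.
[OH^-] = sqrt(Kb x [ClO-]) = sqrt(3.33e-7 x 0.07785) = 0.000161 M.
pOH = 3.79, so pH = 14.00 - 3.79 = 10.21.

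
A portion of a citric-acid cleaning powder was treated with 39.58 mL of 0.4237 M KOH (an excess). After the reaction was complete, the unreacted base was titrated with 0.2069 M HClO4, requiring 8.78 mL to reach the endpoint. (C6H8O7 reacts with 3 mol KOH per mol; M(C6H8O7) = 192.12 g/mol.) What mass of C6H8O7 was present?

0.958 g

Total n(KOH) added = 0.4237 x 0.03958 = 0.01677 mol.
n(HClO4) used = 0.2069 x 0.008780 = 0.001817 mol, which equals the excess n(KOH).
So n(KOH) consumed by the sample = 0.01677 - 0.001817 = 0.01495 mol.
n(C6H8O7) = 0.01495 / 3 = 0.004984 mol.
mass = 0.004984 mol x 192.12 g/mol = 0.958 g.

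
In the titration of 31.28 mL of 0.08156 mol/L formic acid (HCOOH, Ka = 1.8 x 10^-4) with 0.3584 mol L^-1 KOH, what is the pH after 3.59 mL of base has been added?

Initial n(HCOOH) = 0.08156 x 0.03128 = 0.002551 mol.
n(KOH) added = 0.3584 x 0.003590 = 0.001287 mol, converting that many moles of HCOOH to HCOO-.
Remaining n(HCOOH) = 0.001265 mol; n(HCOO-) = 0.001287 mol.
By Henderson-Hasselbalch, pH = pKa + log([A^-]/[HA]) = 3.74 + log(0.001287/0.001265) = 3.74 + (+0.01) = 3.75.

3.75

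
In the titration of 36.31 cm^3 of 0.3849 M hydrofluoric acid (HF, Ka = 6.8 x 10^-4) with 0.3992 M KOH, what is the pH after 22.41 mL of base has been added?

Initial n(HF) = 0.3849 x 0.03631 = 0.01398 mol.
n(KOH) added = 0.3992 x 0.02241 = 0.008946 mol, converting that many moles of HF to F-.
Remaining n(HF) = 0.005030 mol; n(F-) = 0.008946 mol.
By Henderson-Hasselbalch, pH = pKa + log([A^-]/[HA]) = 3.17 + log(0.008946/0.005030) = 3.17 + (+0.25) = 3.42.

3.42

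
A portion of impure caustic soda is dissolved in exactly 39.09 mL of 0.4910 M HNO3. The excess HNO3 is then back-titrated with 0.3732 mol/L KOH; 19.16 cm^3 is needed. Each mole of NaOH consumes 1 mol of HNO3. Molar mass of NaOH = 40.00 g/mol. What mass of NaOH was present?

Total n(HNO3) added = 0.4910 x 0.03909 = 0.01919 mol.
n(KOH) used = 0.3732 x 0.01916 = 0.007151 mol, which equals the excess n(HNO3).
So n(HNO3) consumed by the sample = 0.01919 - 0.007151 = 0.01204 mol.
n(NaOH) = 0.01204 / 1 = 0.01204 mol.
mass = 0.01204 mol x 40.00 g/mol = 0.482 g.

0.482 g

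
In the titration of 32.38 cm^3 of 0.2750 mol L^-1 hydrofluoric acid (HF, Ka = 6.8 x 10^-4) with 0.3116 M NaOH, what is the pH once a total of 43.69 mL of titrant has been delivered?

12.79

n(acid) = 0.2750 x 0.03238 = 0.008905 mol; n(NaOH) added = 0.3116 x 0.04369 = 0.01361 mol.
Base is in excess by 0.01361 - 0.008905 = 0.004709 mol in a total volume of 0.07607 L.
[OH^-] = 0.004709/0.07607 = 0.06191 M, so pOH = 1.21 and pH = 14.00 - 1.21 = 12.79.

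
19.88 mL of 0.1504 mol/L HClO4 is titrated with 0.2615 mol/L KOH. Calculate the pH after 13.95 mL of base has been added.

n(acid) = 0.1504 x 0.01988 = 0.002990 mol; n(KOH) added = 0.2615 x 0.01395 = 0.003648 mol.
Base is in excess by 0.003648 - 0.002990 = 0.0006580 mol in a total volume of 0.03383 L.
[OH^-] = 0.0006580/0.03383 = 0.01945 M, so pOH = 1.71 and pH = 14.00 - 1.71 = 12.29.

12.29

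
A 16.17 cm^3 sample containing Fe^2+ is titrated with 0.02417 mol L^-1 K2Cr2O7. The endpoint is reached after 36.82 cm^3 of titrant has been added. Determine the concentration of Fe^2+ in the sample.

n(K2Cr2O7) = 0.02417 x 0.03682 = 0.0008899 mol.
From the balanced equation, 1 mol K2Cr2O7 reacts with 6 mol Fe^2+, so n(Fe^2+) = 0.0008899 x 6/1 = 0.005340 mol.
[Fe^2+] = 0.005340 / 0.01617 L = 0.330 M.

0.330 M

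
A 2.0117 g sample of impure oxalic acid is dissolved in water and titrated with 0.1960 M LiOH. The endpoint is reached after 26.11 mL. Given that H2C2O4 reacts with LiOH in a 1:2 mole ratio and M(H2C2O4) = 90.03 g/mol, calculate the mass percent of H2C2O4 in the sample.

n(LiOH) = 0.1960 x 0.02611 = 0.005118 mol.
n(H2C2O4) = 0.005118 / 2 = 0.002559 mol.
mass of H2C2O4 = 0.002559 x 90.03 = 0.2304 g.
% purity = 0.2304 / 2.0117 x 100 = 11.5%.

11.5%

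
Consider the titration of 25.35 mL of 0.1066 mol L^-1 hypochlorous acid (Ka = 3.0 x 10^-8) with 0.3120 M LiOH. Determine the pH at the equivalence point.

n(HClO) = 0.1066 x 0.02535 = 0.002702 mol; V(LiOH) at equivalence = 0.002702/0.3120 = 0.008661 L.
At equivalence all the acid is converted to ClO-; total volume = 0.02535 + 0.008661 = 0.03401 L, so [ClO-] = 0.002702/0.03401 = 0.07945 M.
Kb = Kw/Ka = 1.0e-14 / 3.0 x 10^-8 = 3.33e-7.
[OH^-] = sqrt(Kb x [ClO-]) = sqrt(3.33e-7 x 0.07945) = 0.000163 M.
pOH = 3.79, so pH = 14.00 - 3.79 = 10.21.

10.21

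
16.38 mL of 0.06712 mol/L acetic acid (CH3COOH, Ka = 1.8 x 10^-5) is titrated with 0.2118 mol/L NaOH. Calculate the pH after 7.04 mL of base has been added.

12.22

n(acid) = 0.06712 x 0.01638 = 0.001099 mol; n(NaOH) added = 0.2118 x 0.007040 = 0.001491 mol.
Base is in excess by 0.001491 - 0.001099 = 0.0003916 mol in a total volume of 0.02342 L.
[OH^-] = 0.0003916/0.02342 = 0.01672 M, so pOH = 1.78 and pH = 14.00 - 1.78 = 12.22.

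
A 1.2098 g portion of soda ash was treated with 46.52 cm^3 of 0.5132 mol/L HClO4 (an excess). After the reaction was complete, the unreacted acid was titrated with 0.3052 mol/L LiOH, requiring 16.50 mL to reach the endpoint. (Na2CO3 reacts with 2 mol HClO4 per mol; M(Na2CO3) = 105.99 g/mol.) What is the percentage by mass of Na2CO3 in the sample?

Total n(HClO4) added = 0.5132 x 0.04652 = 0.02387 mol.
n(LiOH) used = 0.3052 x 0.01650 = 0.005036 mol, which equals the excess n(HClO4).
So n(HClO4) consumed by the sample = 0.02387 - 0.005036 = 0.01884 mol.
n(Na2CO3) = 0.01884 / 2 = 0.009419 mol.
mass Na2CO3 = 0.009419 x 105.99 = 0.9983 g, so %Na2CO3 = 0.9983/1.2098 x 100 = 82.5%.

82.5%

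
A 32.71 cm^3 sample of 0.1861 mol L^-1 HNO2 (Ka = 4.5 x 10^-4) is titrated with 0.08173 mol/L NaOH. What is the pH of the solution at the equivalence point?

n(HNO2) = 0.1861 x 0.03271 = 0.006087 mol; V(NaOH) at equivalence = 0.006087/0.08173 = 0.07448 L.
At equivalence all the acid is converted to NO2-; total volume = 0.03271 + 0.07448 = 0.1072 L, so [NO2-] = 0.006087/0.1072 = 0.05679 M.
Kb = Kw/Ka = 1.0e-14 / 4.5 x 10^-4 = 2.22e-11.
[OH^-] = sqrt(Kb x [NO2-]) = sqrt(2.22e-11 x 0.05679) = 1.12e-6 M.
pOH = 5.95, so pH = 14.00 - 5.95 = 8.05.

8.05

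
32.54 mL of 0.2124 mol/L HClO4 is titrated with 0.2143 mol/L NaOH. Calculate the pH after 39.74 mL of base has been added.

12.35

n(acid) = 0.2124 x 0.03254 = 0.006911 mol; n(NaOH) added = 0.2143 x 0.03974 = 0.008516 mol.
Base is in excess by 0.008516 - 0.006911 = 0.001605 mol in a total volume of 0.07228 L.
[OH^-] = 0.001605/0.07228 = 0.02220 M, so pOH = 1.65 and pH = 14.00 - 1.65 = 12.35.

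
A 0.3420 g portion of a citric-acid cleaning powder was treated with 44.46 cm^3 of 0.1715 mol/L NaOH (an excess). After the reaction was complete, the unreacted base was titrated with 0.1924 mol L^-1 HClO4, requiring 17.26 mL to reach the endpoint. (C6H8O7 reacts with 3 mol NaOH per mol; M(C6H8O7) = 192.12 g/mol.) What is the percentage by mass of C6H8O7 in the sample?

80.6%

Total n(NaOH) added = 0.1715 x 0.04446 = 0.007625 mol.
n(HClO4) used = 0.1924 x 0.01726 = 0.003321 mol, which equals the excess n(NaOH).
So n(NaOH) consumed by the sample = 0.007625 - 0.003321 = 0.004304 mol.
n(C6H8O7) = 0.004304 / 3 = 0.001435 mol.
mass C6H8O7 = 0.001435 x 192.12 = 0.2756 g, so %C6H8O7 = 0.2756/0.3420 x 100 = 80.6%.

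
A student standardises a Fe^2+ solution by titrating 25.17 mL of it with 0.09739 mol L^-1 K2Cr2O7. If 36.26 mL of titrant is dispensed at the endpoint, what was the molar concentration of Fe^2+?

0.842 M

n(K2Cr2O7) = 0.09739 x 0.03626 = 0.003531 mol.
From the balanced equation, 1 mol K2Cr2O7 reacts with 6 mol Fe^2+, so n(Fe^2+) = 0.003531 x 6/1 = 0.02119 mol.
[Fe^2+] = 0.02119 / 0.02517 L = 0.842 M.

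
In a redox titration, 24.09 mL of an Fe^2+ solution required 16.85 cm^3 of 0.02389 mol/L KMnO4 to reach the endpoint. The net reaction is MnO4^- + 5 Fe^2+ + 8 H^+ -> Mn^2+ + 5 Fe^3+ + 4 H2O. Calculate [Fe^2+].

n(KMnO4) = 0.02389 x 0.01685 = 0.0004025 mol.
From the balanced equation, 1 mol KMnO4 reacts with 5 mol Fe^2+, so n(Fe^2+) = 0.0004025 x 5/1 = 0.002013 mol.
[Fe^2+] = 0.002013 / 0.02409 L = 0.0836 M.

0.0836 M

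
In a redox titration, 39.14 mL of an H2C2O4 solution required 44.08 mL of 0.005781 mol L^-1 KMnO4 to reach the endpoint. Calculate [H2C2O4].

0.0163 M

n(KMnO4) = 0.005781 x 0.04408 = 0.0002548 mol.
From the balanced equation, 2 mol KMnO4 reacts with 5 mol H2C2O4, so n(H2C2O4) = 0.0002548 x 5/2 = 0.0006371 mol.
[H2C2O4] = 0.0006371 / 0.03914 L = 0.0163 M.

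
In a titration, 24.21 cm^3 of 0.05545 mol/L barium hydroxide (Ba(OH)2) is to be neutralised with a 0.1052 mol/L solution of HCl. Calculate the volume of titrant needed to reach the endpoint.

25.5 mL

n(Ba(OH)2) = 0.05545 mol/L x 0.02421 L = 0.001342 mol.
The neutralisation is 1 Ba(OH)2 : 2 HCl, so n(HCl) = 0.001342 x 2/1 = 0.002685 mol.
V(HCl) = 0.002685 / 0.1052 = 0.02552 L = 25.5 mL.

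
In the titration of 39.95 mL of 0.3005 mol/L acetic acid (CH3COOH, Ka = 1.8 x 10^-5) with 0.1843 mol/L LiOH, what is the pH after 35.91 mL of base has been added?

Initial n(CH3COOH) = 0.3005 x 0.03995 = 0.01200 mol.
n(LiOH) added = 0.1843 x 0.03591 = 0.006618 mol, converting that many moles of CH3COOH to CH3COO-.
Remaining n(CH3COOH) = 0.005387 mol; n(CH3COO-) = 0.006618 mol.
By Henderson-Hasselbalch, pH = pKa + log([A^-]/[HA]) = 4.74 + log(0.006618/0.005387) = 4.74 + (+0.09) = 4.83.

4.83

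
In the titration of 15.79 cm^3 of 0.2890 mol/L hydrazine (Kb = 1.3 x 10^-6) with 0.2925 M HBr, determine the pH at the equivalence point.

n(N2H4) = 0.2890 x 0.01579 = 0.004563 mol; V(HBr) at equivalence = 0.004563/0.2925 = 0.01560 L.
At equivalence the base is fully converted to N2H5+; total volume = 0.03139 L, so [N2H5+] = 0.004563/0.03139 = 0.1454 M.
Ka(N2H5+) = Kw/Kb = 1.0e-14 / 1.3 x 10^-6 = 7.69e-9.
[H^+] = sqrt(Ka x [N2H5+]) = sqrt(7.69e-9 x 0.1454) = 3.34e-5 M.
pH = -log(3.34e-5) = 4.48.

4.48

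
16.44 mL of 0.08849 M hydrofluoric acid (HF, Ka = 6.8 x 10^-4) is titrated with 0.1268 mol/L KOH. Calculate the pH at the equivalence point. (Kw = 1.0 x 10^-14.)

7.94

n(HF) = 0.08849 x 0.01644 = 0.001455 mol; V(KOH) at equivalence = 0.001455/0.1268 = 0.01147 L.
At equivalence all the acid is converted to F-; total volume = 0.01644 + 0.01147 = 0.02791 L, so [F-] = 0.001455/0.02791 = 0.05212 M.
Kb = Kw/Ka = 1.0e-14 / 6.8 x 10^-4 = 1.47e-11.
[OH^-] = sqrt(Kb x [F-]) = sqrt(1.47e-11 x 0.05212) = 8.75e-7 M.
pOH = 6.06, so pH = 14.00 - 6.06 = 7.94.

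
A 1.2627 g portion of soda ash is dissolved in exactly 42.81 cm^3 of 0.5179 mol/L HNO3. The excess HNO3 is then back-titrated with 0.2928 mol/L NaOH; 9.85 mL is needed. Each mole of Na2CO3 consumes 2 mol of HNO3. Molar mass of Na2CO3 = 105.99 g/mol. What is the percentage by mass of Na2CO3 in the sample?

Total n(HNO3) added = 0.5179 x 0.04281 = 0.02217 mol.
n(NaOH) used = 0.2928 x 0.009850 = 0.002884 mol, which equals the excess n(HNO3).
So n(HNO3) consumed by the sample = 0.02217 - 0.002884 = 0.01929 mol.
n(Na2CO3) = 0.01929 / 2 = 0.009644 mol.
mass Na2CO3 = 0.009644 x 105.99 = 1.022 g, so %Na2CO3 = 1.022/1.2627 x 100 = 80.9%.

80.9%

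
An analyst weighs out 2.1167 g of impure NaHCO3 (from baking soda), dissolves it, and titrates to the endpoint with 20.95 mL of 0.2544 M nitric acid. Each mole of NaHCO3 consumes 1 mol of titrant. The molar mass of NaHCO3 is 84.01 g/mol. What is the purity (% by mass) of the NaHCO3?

21.2%

n(HNO3) = 0.2544 x 0.02095 = 0.005330 mol.
n(NaHCO3) = 0.005330 / 1 = 0.005330 mol.
mass of NaHCO3 = 0.005330 x 84.01 = 0.4477 g.
% purity = 0.4477 / 2.1167 x 100 = 21.2%.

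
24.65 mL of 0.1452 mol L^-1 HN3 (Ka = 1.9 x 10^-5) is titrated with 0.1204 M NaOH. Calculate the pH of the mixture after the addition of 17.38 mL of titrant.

Initial n(HN3) = 0.1452 x 0.02465 = 0.003579 mol.
n(NaOH) added = 0.1204 x 0.01738 = 0.002093 mol, converting that many moles of HN3 to N3-.
Remaining n(HN3) = 0.001487 mol; n(N3-) = 0.002093 mol.
By Henderson-Hasselbalch, pH = pKa + log([A^-]/[HA]) = 4.72 + log(0.002093/0.001487) = 4.72 + (+0.15) = 4.87.

4.87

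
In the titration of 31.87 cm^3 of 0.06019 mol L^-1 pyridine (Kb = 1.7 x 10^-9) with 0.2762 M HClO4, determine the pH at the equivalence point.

3.27

n(C5H5N) = 0.06019 x 0.03187 = 0.001918 mol; V(HClO4) at equivalence = 0.001918/0.2762 = 0.006945 L.
At equivalence the base is fully converted to C5H5NH+; total volume = 0.03882 L, so [C5H5NH+] = 0.001918/0.03882 = 0.04942 M.
Ka(C5H5NH+) = Kw/Kb = 1.0e-14 / 1.7 x 10^-9 = 5.88e-6.
[H^+] = sqrt(Ka x [C5H5NH+]) = sqrt(5.88e-6 x 0.04942) = 0.000539 M.
pH = -log(0.000539) = 3.27.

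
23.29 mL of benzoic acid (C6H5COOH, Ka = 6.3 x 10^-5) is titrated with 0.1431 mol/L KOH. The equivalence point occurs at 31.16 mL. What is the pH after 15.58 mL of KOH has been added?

4.20

15.58 mL is exactly half the equivalence volume (31.16/2), i.e. the half-equivalence point.
There, n(HA) = n(A^-), so pH = pKa = -log(6.3 x 10^-5) = 4.20.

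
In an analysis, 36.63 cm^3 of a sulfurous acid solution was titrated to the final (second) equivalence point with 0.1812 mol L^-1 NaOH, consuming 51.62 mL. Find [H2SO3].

n(NaOH) = 0.1812 x 0.05162 = 0.009354 mol.
At the final (second) equivalence point, 2 mol OH^- react per mol H2SO3, so n(H2SO3) = 0.009354 / 2 = 0.004677 mol.
[H2SO3] = 0.004677 / 0.03663 L = 0.128 M.

0.128 M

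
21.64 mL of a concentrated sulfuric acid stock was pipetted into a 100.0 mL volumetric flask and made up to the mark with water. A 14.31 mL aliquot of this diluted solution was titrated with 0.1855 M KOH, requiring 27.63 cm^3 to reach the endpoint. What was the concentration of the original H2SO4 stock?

0.828 M

n(KOH) = 0.1855 x 0.02763 = 0.005125 mol.
n(H2SO4) in the aliquot = 0.005125 x 1/2 = 0.002563 mol.
[diluted H2SO4] = 0.002563 / 0.01431 = 0.1791 M.
Dilution factor = 100.0/21.64 = 4.621, so [stock] = 0.1791 x 4.621 = 0.828 M.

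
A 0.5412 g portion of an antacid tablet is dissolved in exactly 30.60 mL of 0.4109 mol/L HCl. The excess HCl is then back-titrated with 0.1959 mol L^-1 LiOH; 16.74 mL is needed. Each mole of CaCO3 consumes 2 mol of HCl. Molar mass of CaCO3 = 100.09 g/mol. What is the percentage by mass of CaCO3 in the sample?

Total n(HCl) added = 0.4109 x 0.03060 = 0.01257 mol.
n(LiOH) used = 0.1959 x 0.01674 = 0.003279 mol, which equals the excess n(HCl).
So n(HCl) consumed by the sample = 0.01257 - 0.003279 = 0.009294 mol.
n(CaCO3) = 0.009294 / 2 = 0.004647 mol.
mass CaCO3 = 0.004647 x 100.09 = 0.4651 g, so %CaCO3 = 0.4651/0.5412 x 100 = 85.9%.

85.9%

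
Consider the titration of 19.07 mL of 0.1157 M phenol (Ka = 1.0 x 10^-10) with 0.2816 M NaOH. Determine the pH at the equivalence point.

n(C6H5OH) = 0.1157 x 0.01907 = 0.002206 mol; V(NaOH) at equivalence = 0.002206/0.2816 = 0.007835 L.
At equivalence all the acid is converted to C6H5O-; total volume = 0.01907 + 0.007835 = 0.02691 L, so [C6H5O-] = 0.002206/0.02691 = 0.08201 M.
Kb = Kw/Ka = 1.0e-14 / 1.0 x 10^-10 = 0.000100.
[OH^-] = sqrt(Kb x [C6H5O-]) = sqrt(0.000100 x 0.08201) = 0.00286 M.
pOH = 2.54, so pH = 14.00 - 2.54 = 11.46.

11.46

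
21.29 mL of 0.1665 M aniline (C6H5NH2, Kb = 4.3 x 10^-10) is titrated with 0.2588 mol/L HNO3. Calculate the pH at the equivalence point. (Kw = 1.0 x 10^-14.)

2.81

n(C6H5NH2) = 0.1665 x 0.02129 = 0.003545 mol; V(HNO3) at equivalence = 0.003545/0.2588 = 0.01370 L.
At equivalence the base is fully converted to C6H5NH3+; total volume = 0.03499 L, so [C6H5NH3+] = 0.003545/0.03499 = 0.1013 M.
Ka(C6H5NH3+) = Kw/Kb = 1.0e-14 / 4.3 x 10^-10 = 2.33e-5.
[H^+] = sqrt(Ka x [C6H5NH3+]) = sqrt(2.33e-5 x 0.1013) = 0.00153 M.
pH = -log(0.00153) = 2.81.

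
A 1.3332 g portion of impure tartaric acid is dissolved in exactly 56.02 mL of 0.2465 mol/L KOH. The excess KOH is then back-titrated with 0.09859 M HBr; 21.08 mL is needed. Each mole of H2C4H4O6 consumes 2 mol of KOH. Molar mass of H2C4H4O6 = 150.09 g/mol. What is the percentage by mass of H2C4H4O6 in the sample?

66.0%

Total n(KOH) added = 0.2465 x 0.05602 = 0.01381 mol.
n(HBr) used = 0.09859 x 0.02108 = 0.002078 mol, which equals the excess n(KOH).
So n(KOH) consumed by the sample = 0.01381 - 0.002078 = 0.01173 mol.
n(H2C4H4O6) = 0.01173 / 2 = 0.005865 mol.
mass H2C4H4O6 = 0.005865 x 150.09 = 0.8803 g, so %H2C4H4O6 = 0.8803/1.3332 x 100 = 66.0%.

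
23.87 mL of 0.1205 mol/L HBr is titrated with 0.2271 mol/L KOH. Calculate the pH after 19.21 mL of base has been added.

n(acid) = 0.1205 x 0.02387 = 0.002876 mol; n(KOH) added = 0.2271 x 0.01921 = 0.004363 mol.
Base is in excess by 0.004363 - 0.002876 = 0.001486 mol in a total volume of 0.04308 L.
[OH^-] = 0.001486/0.04308 = 0.03450 M, so pOH = 1.46 and pH = 14.00 - 1.46 = 12.54.

12.54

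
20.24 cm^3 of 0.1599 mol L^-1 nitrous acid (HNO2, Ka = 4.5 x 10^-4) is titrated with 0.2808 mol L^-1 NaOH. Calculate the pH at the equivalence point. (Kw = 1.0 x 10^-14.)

8.18

n(HNO2) = 0.1599 x 0.02024 = 0.003236 mol; V(NaOH) at equivalence = 0.003236/0.2808 = 0.01153 L.
At equivalence all the acid is converted to NO2-; total volume = 0.02024 + 0.01153 = 0.03177 L, so [NO2-] = 0.003236/0.03177 = 0.1019 M.
Kb = Kw/Ka = 1.0e-14 / 4.5 x 10^-4 = 2.22e-11.
[OH^-] = sqrt(Kb x [NO2-]) = sqrt(2.22e-11 x 0.1019) = 1.50e-6 M.
pOH = 5.82, so pH = 14.00 - 5.82 = 8.18.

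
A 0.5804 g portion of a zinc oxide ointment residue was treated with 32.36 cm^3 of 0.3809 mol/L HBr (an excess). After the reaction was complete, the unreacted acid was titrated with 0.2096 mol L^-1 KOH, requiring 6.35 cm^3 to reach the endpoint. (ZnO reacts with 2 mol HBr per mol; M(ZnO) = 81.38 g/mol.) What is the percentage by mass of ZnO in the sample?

Total n(HBr) added = 0.3809 x 0.03236 = 0.01233 mol.
n(KOH) used = 0.2096 x 0.006350 = 0.001331 mol, which equals the excess n(HBr).
So n(HBr) consumed by the sample = 0.01233 - 0.001331 = 0.01099 mol.
n(ZnO) = 0.01099 / 2 = 0.005497 mol.
mass ZnO = 0.005497 x 81.38 = 0.4474 g, so %ZnO = 0.4474/0.5804 x 100 = 77.1%.

77.1%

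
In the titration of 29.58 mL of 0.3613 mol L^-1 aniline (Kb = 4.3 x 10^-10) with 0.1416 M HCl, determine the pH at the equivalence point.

2.81

n(C6H5NH2) = 0.3613 x 0.02958 = 0.01069 mol; V(HCl) at equivalence = 0.01069/0.1416 = 0.07547 L.
At equivalence the base is fully converted to C6H5NH3+; total volume = 0.1051 L, so [C6H5NH3+] = 0.01069/0.1051 = 0.1017 M.
Ka(C6H5NH3+) = Kw/Kb = 1.0e-14 / 4.3 x 10^-10 = 2.33e-5.
[H^+] = sqrt(Ka x [C6H5NH3+]) = sqrt(2.33e-5 x 0.1017) = 0.00154 M.
pH = -log(0.00154) = 2.81.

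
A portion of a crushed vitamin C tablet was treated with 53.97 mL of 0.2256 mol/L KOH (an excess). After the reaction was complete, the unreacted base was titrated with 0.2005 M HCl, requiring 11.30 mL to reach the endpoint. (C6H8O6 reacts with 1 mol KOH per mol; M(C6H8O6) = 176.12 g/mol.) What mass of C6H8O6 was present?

1.75 g

Total n(KOH) added = 0.2256 x 0.05397 = 0.01218 mol.
n(HCl) used = 0.2005 x 0.01130 = 0.002266 mol, which equals the excess n(KOH).
So n(KOH) consumed by the sample = 0.01218 - 0.002266 = 0.009910 mol.
n(C6H8O6) = 0.009910 / 1 = 0.009910 mol.
mass = 0.009910 mol x 176.12 g/mol = 1.75 g.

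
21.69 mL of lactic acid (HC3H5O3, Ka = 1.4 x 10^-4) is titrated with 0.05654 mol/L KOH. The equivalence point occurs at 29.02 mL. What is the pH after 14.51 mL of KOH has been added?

3.85

14.51 mL is exactly half the equivalence volume (29.02/2), i.e. the half-equivalence point.
There, n(HA) = n(A^-), so pH = pKa = -log(1.4 x 10^-4) = 3.85.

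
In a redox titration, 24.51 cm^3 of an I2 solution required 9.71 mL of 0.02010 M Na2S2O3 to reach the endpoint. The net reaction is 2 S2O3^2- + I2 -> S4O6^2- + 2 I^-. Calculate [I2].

n(Na2S2O3) = 0.02010 x 0.009710 = 0.0001952 mol.
From the balanced equation, 2 mol Na2S2O3 reacts with 1 mol I2, so n(I2) = 0.0001952 x 1/2 = 9.759e-5 mol.
[I2] = 9.759e-5 / 0.02451 L = 0.00398 M.

0.00398 M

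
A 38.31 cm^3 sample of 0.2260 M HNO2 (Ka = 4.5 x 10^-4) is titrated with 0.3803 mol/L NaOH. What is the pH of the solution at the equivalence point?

n(HNO2) = 0.2260 x 0.03831 = 0.008658 mol; V(NaOH) at equivalence = 0.008658/0.3803 = 0.02277 L.
At equivalence all the acid is converted to NO2-; total volume = 0.03831 + 0.02277 = 0.06108 L, so [NO2-] = 0.008658/0.06108 = 0.1418 M.
Kb = Kw/Ka = 1.0e-14 / 4.5 x 10^-4 = 2.22e-11.
[OH^-] = sqrt(Kb x [NO2-]) = sqrt(2.22e-11 x 0.1418) = 1.77e-6 M.
pOH = 5.75, so pH = 14.00 - 5.75 = 8.25.

8.25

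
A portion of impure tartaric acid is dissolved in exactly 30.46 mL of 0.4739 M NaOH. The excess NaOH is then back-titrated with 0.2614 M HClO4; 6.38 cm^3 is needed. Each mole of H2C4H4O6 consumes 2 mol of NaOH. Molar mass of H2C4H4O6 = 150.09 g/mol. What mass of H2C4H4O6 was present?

Total n(NaOH) added = 0.4739 x 0.03046 = 0.01443 mol.
n(HClO4) used = 0.2614 x 0.006380 = 0.001668 mol, which equals the excess n(NaOH).
So n(NaOH) consumed by the sample = 0.01443 - 0.001668 = 0.01277 mol.
n(H2C4H4O6) = 0.01277 / 2 = 0.006384 mol.
mass = 0.006384 mol x 150.09 g/mol = 0.958 g.

0.958 g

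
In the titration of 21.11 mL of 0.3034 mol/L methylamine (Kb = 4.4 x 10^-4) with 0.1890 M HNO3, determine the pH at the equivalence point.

5.79

n(CH3NH2) = 0.3034 x 0.02111 = 0.006405 mol; V(HNO3) at equivalence = 0.006405/0.1890 = 0.03389 L.
At equivalence the base is fully converted to CH3NH3+; total volume = 0.05500 L, so [CH3NH3+] = 0.006405/0.05500 = 0.1165 M.
Ka(CH3NH3+) = Kw/Kb = 1.0e-14 / 4.4 x 10^-4 = 2.27e-11.
[H^+] = sqrt(Ka x [CH3NH3+]) = sqrt(2.27e-11 x 0.1165) = 1.63e-6 M.
pH = -log(1.63e-6) = 5.79.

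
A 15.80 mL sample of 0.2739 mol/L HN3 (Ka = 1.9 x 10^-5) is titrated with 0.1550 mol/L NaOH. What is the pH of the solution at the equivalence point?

n(HN3) = 0.2739 x 0.01580 = 0.004328 mol; V(NaOH) at equivalence = 0.004328/0.1550 = 0.02792 L.
At equivalence all the acid is converted to N3-; total volume = 0.01580 + 0.02792 = 0.04372 L, so [N3-] = 0.004328/0.04372 = 0.09898 M.
Kb = Kw/Ka = 1.0e-14 / 1.9 x 10^-5 = 5.26e-10.
[OH^-] = sqrt(Kb x [N3-]) = sqrt(5.26e-10 x 0.09898) = 7.22e-6 M.
pOH = 5.14, so pH = 14.00 - 5.14 = 8.86.

8.86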